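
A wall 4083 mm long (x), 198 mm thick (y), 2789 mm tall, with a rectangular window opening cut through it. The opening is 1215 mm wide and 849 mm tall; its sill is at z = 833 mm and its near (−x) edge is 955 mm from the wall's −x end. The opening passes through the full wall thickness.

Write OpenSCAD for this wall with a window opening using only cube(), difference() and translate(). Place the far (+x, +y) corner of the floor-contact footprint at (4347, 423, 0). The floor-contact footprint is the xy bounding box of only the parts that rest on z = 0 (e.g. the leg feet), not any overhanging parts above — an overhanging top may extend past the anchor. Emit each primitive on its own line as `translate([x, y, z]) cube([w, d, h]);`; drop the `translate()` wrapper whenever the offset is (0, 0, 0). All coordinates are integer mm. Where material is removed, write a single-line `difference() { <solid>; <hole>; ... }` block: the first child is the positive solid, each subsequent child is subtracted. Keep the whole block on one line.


difference() { translate([264, 225, 0]) cube([4083, 198, 2789]); translate([1219, 225, 833]) cube([1215, 198, 849]); }


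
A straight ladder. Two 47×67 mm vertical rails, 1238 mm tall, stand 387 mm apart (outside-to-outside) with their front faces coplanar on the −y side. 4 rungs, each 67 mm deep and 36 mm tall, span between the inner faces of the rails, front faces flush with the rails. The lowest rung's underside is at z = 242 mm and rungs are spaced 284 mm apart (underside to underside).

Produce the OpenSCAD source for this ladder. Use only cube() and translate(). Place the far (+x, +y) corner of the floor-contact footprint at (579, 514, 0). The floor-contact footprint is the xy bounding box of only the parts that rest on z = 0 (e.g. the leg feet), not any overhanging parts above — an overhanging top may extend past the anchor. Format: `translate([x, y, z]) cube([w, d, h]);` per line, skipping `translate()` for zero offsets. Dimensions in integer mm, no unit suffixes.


// rung span = 387 - 2*47 = 293
// rung[k] z = 242 + k*284
translate([192, 447, 0]) cube([47, 67, 1238]);
translate([532, 447, 0]) cube([47, 67, 1238]);
translate([239, 447, 242]) cube([293, 67, 36]);
translate([239, 447, 526]) cube([293, 67, 36]);
translate([239, 447, 810]) cube([293, 67, 36]);
translate([239, 447, 1094]) cube([293, 67, 36]);


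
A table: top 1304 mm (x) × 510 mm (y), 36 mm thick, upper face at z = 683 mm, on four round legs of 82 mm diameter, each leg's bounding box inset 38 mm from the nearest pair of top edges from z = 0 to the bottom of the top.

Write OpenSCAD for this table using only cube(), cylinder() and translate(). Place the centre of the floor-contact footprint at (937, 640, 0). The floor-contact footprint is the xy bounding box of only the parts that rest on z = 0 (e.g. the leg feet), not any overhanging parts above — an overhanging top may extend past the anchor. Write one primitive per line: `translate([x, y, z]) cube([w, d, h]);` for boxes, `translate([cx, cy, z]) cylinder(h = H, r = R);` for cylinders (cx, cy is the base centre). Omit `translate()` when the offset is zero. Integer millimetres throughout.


// leg_h = 683 - 36 = 647
translate([285, 385, 647]) cube([1304, 510, 36]);
translate([364, 464, 0]) cylinder(h = 647, r = 41);
translate([1510, 464, 0]) cylinder(h = 647, r = 41);
translate([364, 816, 0]) cylinder(h = 647, r = 41);
translate([1510, 816, 0]) cylinder(h = 647, r = 41);


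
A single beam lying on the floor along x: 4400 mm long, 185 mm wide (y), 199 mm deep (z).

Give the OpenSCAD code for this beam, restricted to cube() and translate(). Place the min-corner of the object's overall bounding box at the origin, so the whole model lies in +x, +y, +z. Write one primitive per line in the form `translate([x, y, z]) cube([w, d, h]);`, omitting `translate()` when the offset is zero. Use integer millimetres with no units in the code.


cube([4400, 185, 199]);


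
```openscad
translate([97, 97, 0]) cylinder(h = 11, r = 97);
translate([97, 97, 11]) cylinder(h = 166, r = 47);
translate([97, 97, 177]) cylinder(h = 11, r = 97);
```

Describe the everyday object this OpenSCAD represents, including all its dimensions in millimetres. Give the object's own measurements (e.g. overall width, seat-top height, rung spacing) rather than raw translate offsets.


A spool: two coaxial disc flanges of radius 97 mm and thickness 11 mm, joined by a core cylinder of radius 47 mm and height 166 mm. The lower flange rests on z = 0 and the three cylinders share a vertical axis.


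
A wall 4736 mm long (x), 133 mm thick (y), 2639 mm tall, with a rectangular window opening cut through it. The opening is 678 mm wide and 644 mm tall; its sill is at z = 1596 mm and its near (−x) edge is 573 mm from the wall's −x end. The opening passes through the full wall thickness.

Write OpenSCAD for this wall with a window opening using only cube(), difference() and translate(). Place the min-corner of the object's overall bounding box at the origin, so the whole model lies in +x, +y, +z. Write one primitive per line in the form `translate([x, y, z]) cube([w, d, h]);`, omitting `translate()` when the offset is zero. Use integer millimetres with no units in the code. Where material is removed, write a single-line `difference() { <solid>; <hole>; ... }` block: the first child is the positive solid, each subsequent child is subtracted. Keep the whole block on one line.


difference() { cube([4736, 133, 2639]); translate([573, 0, 1596]) cube([678, 133, 644]); }


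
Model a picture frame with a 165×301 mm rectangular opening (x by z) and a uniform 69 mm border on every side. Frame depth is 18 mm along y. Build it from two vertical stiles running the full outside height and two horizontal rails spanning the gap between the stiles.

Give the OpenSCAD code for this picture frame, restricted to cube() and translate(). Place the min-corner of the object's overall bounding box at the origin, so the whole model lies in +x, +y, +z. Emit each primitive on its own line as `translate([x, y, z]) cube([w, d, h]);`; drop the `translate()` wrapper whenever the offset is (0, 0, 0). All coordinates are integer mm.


cube([69, 18, 439]);
translate([234, 0, 0]) cube([69, 18, 439]);
translate([69, 0, 0]) cube([165, 18, 69]);
translate([69, 0, 370]) cube([165, 18, 69]);


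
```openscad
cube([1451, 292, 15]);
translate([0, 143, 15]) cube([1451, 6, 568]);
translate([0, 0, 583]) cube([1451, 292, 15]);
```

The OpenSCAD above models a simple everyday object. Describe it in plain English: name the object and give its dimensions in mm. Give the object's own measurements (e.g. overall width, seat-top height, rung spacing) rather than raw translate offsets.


An I-beam lying along x, 1451 mm long. Overall section height 598 mm. Two flanges 292 mm wide (y) and 15 mm thick, one on the floor and one at the top; a web 6 mm thick runs between them, centred on the flange width.


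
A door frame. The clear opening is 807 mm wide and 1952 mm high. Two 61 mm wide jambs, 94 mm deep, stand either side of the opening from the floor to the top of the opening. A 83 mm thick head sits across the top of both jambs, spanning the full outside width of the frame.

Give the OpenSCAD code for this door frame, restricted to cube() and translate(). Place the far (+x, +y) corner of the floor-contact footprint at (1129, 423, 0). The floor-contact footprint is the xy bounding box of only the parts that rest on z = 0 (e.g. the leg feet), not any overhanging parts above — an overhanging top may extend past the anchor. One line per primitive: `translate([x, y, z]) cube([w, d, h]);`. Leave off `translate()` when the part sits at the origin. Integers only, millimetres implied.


translate([200, 329, 0]) cube([61, 94, 1952]);
translate([1068, 329, 0]) cube([61, 94, 1952]);
translate([200, 329, 1952]) cube([929, 94, 83]);


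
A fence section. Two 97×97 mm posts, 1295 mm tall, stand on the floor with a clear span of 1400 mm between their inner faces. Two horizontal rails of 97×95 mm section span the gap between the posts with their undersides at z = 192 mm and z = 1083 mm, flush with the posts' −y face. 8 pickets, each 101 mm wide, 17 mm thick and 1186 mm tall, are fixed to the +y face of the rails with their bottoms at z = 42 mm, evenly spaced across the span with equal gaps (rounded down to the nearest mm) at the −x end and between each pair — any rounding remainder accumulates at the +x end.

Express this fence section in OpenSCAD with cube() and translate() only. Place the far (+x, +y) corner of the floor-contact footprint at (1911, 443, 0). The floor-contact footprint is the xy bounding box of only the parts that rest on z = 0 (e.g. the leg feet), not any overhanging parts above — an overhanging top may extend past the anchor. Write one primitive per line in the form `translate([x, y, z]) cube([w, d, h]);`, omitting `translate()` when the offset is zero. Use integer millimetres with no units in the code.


translate([317, 346, 0]) cube([97, 97, 1295]);
translate([1814, 346, 0]) cube([97, 97, 1295]);
translate([414, 346, 192]) cube([1400, 97, 95]);
translate([414, 346, 1083]) cube([1400, 97, 95]);
translate([479, 443, 42]) cube([101, 17, 1186]);
translate([645, 443, 42]) cube([101, 17, 1186]);
translate([811, 443, 42]) cube([101, 17, 1186]);
translate([977, 443, 42]) cube([101, 17, 1186]);
translate([1143, 443, 42]) cube([101, 17, 1186]);
translate([1309, 443, 42]) cube([101, 17, 1186]);
translate([1475, 443, 42]) cube([101, 17, 1186]);
translate([1641, 443, 42]) cube([101, 17, 1186]);


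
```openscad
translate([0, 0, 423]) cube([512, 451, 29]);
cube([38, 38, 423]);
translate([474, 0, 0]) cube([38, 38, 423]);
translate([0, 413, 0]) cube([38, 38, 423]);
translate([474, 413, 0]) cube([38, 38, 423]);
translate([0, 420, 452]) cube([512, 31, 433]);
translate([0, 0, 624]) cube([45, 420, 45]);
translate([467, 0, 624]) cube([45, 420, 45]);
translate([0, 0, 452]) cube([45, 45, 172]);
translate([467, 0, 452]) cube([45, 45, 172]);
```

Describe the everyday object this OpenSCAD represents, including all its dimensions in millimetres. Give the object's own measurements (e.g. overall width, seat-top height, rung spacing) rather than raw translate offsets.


A chair. The seat is a 512×451×29 mm slab with its top at z = 452 mm, on four 38×38 mm corner legs (flush with the seat edges, standing on z = 0). A flat backrest 31 mm thick, 433 mm tall, spans the full seat width and rises from the seat top along its +y edge, rear face flush with the rear of the seat. Two armrests of 45×45 mm section run along each side from the seat's front edge to the front of the backrest, top faces 217 mm above the seat top and outer faces flush with the seat's x-edges; a 45×45 mm post under the front of each armrest stands on the seat at the front corner.


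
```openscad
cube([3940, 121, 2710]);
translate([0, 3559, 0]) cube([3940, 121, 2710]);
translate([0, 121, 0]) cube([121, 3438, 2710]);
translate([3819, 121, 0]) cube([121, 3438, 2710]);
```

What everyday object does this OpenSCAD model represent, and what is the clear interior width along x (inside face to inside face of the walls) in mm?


A house (or room) frame. The interior width is 3698 mm.

Four 2710 mm walls enclosing a rectangle with no floor or roof — a room or house frame. Outside width is 3940 mm and wall thickness is 121 mm, so the interior width is 3940 − 2 × 121 = 3698 mm.


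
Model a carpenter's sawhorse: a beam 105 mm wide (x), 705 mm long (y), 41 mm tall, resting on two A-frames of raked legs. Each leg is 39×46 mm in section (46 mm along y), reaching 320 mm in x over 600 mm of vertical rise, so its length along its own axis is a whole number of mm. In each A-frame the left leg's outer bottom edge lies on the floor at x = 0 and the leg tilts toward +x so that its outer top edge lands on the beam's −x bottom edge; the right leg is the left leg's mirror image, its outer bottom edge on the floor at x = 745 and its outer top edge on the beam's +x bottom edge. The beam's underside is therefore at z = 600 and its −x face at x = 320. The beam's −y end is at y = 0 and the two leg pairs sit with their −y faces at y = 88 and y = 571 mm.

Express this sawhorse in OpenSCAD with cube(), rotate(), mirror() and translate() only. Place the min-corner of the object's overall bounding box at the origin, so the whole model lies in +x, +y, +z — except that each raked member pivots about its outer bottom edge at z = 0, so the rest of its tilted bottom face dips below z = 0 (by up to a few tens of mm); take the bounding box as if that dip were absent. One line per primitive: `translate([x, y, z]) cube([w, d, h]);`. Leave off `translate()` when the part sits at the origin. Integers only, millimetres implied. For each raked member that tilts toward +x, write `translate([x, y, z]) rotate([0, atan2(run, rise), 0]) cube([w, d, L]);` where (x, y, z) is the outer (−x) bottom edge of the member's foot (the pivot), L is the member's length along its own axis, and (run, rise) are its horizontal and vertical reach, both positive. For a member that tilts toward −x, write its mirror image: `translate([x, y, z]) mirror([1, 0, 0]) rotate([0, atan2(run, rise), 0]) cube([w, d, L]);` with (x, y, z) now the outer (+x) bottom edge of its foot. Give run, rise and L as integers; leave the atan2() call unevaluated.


translate([320, 0, 600]) cube([105, 705, 41]);
translate([0, 88, 0]) rotate([0, atan2(320, 600), 0]) cube([39, 46, 680]);
translate([745, 88, 0]) mirror([1, 0, 0]) rotate([0, atan2(320, 600), 0]) cube([39, 46, 680]);
translate([0, 571, 0]) rotate([0, atan2(320, 600), 0]) cube([39, 46, 680]);
translate([745, 571, 0]) mirror([1, 0, 0]) rotate([0, atan2(320, 600), 0]) cube([39, 46, 680]);


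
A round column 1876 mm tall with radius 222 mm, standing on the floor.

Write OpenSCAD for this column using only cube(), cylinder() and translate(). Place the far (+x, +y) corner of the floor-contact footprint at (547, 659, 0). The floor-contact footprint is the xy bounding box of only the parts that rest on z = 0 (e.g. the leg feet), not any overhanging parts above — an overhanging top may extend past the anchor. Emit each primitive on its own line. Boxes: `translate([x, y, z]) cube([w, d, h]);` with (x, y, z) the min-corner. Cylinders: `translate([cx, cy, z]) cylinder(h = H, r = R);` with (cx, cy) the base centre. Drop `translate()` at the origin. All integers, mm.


translate([325, 437, 0]) cylinder(h = 1876, r = 222);


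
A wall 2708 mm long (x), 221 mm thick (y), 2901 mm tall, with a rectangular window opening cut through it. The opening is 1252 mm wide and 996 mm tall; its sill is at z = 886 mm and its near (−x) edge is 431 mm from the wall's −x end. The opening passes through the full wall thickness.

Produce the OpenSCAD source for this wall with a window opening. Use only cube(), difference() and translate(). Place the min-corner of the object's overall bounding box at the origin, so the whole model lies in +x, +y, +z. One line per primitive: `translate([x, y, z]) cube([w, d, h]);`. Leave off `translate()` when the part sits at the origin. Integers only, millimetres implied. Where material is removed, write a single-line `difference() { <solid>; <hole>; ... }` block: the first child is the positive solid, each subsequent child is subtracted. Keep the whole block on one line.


difference() { cube([2708, 221, 2901]); translate([431, 0, 886]) cube([1252, 221, 996]); }


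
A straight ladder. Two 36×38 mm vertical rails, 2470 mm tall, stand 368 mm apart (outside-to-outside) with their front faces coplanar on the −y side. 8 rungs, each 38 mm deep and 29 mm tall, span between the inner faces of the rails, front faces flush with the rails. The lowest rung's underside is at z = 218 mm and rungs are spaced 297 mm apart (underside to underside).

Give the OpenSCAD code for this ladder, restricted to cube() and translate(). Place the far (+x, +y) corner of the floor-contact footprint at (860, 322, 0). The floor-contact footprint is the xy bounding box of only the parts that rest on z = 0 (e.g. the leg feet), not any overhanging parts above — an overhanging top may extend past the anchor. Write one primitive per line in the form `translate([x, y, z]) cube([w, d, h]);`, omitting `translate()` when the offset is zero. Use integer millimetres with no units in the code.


translate([492, 284, 0]) cube([36, 38, 2470]);
translate([824, 284, 0]) cube([36, 38, 2470]);
translate([528, 284, 218]) cube([296, 38, 29]);
translate([528, 284, 515]) cube([296, 38, 29]);
translate([528, 284, 812]) cube([296, 38, 29]);
translate([528, 284, 1109]) cube([296, 38, 29]);
translate([528, 284, 1406]) cube([296, 38, 29]);
translate([528, 284, 1703]) cube([296, 38, 29]);
translate([528, 284, 2000]) cube([296, 38, 29]);
translate([528, 284, 2297]) cube([296, 38, 29]);


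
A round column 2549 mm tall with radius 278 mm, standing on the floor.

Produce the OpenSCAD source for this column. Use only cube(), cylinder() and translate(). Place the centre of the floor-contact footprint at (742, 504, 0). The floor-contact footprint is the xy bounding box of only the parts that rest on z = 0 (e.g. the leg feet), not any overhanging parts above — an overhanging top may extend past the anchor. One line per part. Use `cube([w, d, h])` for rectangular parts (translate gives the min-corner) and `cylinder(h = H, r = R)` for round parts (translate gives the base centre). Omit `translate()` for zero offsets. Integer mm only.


translate([742, 504, 0]) cylinder(h = 2549, r = 278);


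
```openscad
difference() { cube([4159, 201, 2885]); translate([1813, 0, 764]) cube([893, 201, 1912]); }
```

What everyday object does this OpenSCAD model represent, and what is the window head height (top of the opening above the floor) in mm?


A wall with a window opening. The window head height is 2676 mm.

A wall with a rectangular opening subtracted — a window. Sill at z = 764, opening 1912 mm tall, so the head is at 764 + 1912 = 2676 mm.


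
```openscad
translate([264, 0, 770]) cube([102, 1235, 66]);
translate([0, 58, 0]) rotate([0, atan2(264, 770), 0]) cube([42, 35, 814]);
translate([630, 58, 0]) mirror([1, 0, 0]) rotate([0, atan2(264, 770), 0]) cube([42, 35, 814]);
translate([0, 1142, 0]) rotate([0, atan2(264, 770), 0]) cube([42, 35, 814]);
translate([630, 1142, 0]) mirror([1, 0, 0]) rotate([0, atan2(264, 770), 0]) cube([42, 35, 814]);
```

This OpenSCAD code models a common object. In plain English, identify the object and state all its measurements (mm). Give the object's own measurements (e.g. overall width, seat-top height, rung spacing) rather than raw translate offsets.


A sawhorse. A 102×1235×66 mm beam (x, y, z) sits on two A-frame leg pairs. Each pair is two raked legs of 42×35 mm section (35 mm along y) splaying symmetrically in x. Each leg rises 770 mm vertically over 264 mm of horizontal reach and is 814 mm long along its own axis. Every leg's outer bottom edge rests on the floor and its outer top edge meets a bottom edge of the beam — the left legs (tilting toward +x) meet the beam's −x bottom edge, the right legs (their mirror images, tilting toward −x) meet its +x bottom edge — so the leg tops tuck under the beam, the beam's underside is 770 mm above the floor, and the feet are 630 mm apart outside-to-outside with the beam centred between them. The two leg pairs are set in 58 mm from either end of the beam.


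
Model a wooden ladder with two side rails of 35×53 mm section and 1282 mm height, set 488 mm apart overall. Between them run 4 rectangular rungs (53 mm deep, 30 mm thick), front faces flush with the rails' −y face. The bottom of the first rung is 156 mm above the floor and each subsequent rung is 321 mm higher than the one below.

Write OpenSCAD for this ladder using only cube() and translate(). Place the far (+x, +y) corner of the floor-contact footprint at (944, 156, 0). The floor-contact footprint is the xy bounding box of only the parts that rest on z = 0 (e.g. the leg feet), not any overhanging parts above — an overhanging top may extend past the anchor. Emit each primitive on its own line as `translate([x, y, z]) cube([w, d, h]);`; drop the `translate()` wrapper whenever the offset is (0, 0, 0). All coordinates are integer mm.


translate([456, 103, 0]) cube([35, 53, 1282]);
translate([909, 103, 0]) cube([35, 53, 1282]);
translate([491, 103, 156]) cube([418, 53, 30]);
translate([491, 103, 477]) cube([418, 53, 30]);
translate([491, 103, 798]) cube([418, 53, 30]);
translate([491, 103, 1119]) cube([418, 53, 30]);


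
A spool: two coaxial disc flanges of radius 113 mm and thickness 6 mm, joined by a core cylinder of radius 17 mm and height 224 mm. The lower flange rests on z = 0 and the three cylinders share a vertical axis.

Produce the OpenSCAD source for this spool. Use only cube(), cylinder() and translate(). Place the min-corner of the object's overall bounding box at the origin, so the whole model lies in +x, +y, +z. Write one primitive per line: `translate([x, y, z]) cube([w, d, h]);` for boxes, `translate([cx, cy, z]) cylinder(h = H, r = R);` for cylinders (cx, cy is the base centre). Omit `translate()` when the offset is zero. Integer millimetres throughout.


translate([113, 113, 0]) cylinder(h = 6, r = 113);
translate([113, 113, 6]) cylinder(h = 224, r = 17);
translate([113, 113, 230]) cylinder(h = 6, r = 113);


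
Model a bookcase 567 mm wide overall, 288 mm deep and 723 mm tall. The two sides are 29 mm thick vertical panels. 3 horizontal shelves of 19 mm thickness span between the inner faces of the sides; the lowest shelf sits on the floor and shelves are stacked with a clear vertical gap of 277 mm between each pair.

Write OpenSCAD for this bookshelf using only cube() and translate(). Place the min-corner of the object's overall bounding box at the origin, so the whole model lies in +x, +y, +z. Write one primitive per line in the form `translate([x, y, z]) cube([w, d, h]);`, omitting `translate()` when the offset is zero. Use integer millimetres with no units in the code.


cube([29, 288, 723]);
translate([538, 0, 0]) cube([29, 288, 723]);
translate([29, 0, 0]) cube([509, 288, 19]);
translate([29, 0, 296]) cube([509, 288, 19]);
translate([29, 0, 592]) cube([509, 288, 19]);


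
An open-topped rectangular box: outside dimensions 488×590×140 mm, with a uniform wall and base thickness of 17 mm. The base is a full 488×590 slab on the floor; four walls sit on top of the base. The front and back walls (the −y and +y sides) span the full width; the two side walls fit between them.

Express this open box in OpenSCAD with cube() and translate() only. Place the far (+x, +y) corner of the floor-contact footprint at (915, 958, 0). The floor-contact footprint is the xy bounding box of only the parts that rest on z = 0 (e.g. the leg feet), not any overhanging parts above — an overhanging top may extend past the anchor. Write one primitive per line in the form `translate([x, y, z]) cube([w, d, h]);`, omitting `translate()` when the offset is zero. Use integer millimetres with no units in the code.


translate([427, 368, 0]) cube([488, 590, 17]);
translate([427, 368, 17]) cube([488, 17, 123]);
translate([427, 941, 17]) cube([488, 17, 123]);
translate([427, 385, 17]) cube([17, 556, 123]);
translate([898, 385, 17]) cube([17, 556, 123]);


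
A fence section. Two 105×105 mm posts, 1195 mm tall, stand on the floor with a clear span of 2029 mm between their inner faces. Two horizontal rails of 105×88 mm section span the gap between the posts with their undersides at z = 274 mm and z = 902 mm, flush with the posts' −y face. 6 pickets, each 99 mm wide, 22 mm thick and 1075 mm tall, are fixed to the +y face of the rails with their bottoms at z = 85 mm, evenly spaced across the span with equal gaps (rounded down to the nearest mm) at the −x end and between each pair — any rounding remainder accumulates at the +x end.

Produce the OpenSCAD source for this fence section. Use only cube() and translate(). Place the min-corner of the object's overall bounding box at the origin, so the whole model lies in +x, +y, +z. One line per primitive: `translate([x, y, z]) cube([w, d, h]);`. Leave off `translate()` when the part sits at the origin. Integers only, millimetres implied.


cube([105, 105, 1195]);
translate([2134, 0, 0]) cube([105, 105, 1195]);
translate([105, 0, 274]) cube([2029, 105, 88]);
translate([105, 0, 902]) cube([2029, 105, 88]);
translate([310, 105, 85]) cube([99, 22, 1075]);
translate([614, 105, 85]) cube([99, 22, 1075]);
translate([918, 105, 85]) cube([99, 22, 1075]);
translate([1222, 105, 85]) cube([99, 22, 1075]);
translate([1526, 105, 85]) cube([99, 22, 1075]);
translate([1830, 105, 85]) cube([99, 22, 1075]);


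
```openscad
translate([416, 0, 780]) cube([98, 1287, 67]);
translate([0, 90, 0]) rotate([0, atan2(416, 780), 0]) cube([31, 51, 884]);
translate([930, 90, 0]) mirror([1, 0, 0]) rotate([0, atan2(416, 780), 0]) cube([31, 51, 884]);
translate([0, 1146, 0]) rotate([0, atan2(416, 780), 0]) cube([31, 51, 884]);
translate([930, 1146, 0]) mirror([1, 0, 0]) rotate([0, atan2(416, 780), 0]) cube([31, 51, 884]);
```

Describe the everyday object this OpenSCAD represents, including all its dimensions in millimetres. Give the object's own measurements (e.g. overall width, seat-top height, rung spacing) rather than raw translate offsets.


A sawhorse. A 98×1287×67 mm beam (x, y, z) sits on two A-frame leg pairs. Each pair is two raked legs of 31×51 mm section (51 mm along y) splaying symmetrically in x. Each leg rises 780 mm vertically over 416 mm of horizontal reach and is 884 mm long along its own axis. Every leg's outer bottom edge rests on the floor and its outer top edge meets a bottom edge of the beam — the left legs (tilting toward +x) meet the beam's −x bottom edge, the right legs (their mirror images, tilting toward −x) meet its +x bottom edge — so the leg tops tuck under the beam, the beam's underside is 780 mm above the floor, and the feet are 930 mm apart outside-to-outside with the beam centred between them. The two leg pairs are set in 90 mm from either end of the beam.


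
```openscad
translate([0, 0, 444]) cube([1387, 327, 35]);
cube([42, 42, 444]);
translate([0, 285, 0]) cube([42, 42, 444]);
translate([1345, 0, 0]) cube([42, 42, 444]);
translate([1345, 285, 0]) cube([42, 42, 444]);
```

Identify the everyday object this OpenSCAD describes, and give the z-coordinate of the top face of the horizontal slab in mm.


A bench. The seat-top height is 479 mm.

A long slab on four corner posts — a bench. The slab sits at z = 444 with thickness 35, so the top is 444 + 35 = 479 mm.


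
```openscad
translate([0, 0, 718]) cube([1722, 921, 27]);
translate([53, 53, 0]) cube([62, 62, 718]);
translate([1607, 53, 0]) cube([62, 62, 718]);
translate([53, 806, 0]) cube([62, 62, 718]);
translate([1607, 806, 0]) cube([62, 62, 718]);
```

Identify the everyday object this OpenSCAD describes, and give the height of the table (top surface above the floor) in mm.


A table. The table height is 745 mm.

A 1722×921×27 slab sits at z = 718 on four 62 mm square posts — a table. The top surface is at 718 + 27 = 745 mm.


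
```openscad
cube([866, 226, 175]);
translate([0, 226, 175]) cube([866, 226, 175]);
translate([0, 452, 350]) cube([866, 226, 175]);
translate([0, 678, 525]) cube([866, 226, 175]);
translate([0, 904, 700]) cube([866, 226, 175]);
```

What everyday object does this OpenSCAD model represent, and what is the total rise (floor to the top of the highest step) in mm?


A staircase. The total rise is 875 mm.

5 identical blocks, each offset up and back from the previous — a staircase. Each step is 175 mm tall and there are 5 of them, so the total rise is 5 × 175 = 875 mm.


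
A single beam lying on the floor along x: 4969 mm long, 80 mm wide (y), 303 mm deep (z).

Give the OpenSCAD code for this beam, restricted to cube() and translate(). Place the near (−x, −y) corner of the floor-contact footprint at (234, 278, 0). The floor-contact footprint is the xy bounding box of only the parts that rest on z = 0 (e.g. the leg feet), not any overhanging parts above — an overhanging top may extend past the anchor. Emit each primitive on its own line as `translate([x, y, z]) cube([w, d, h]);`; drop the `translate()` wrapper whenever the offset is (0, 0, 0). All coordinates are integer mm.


translate([234, 278, 0]) cube([4969, 80, 303]);


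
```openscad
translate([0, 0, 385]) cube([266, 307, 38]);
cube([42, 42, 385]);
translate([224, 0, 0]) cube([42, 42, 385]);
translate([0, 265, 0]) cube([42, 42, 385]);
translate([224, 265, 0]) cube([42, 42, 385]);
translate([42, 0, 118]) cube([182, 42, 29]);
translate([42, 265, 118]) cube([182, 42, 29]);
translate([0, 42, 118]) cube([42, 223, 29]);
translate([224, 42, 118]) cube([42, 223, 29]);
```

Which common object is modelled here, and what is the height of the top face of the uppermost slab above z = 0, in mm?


A stool. The seat height is 423 mm.

A 266×307×38 slab at z = 385 on four corner posts — a stool. The seat top is 385 + 38 = 423 mm.


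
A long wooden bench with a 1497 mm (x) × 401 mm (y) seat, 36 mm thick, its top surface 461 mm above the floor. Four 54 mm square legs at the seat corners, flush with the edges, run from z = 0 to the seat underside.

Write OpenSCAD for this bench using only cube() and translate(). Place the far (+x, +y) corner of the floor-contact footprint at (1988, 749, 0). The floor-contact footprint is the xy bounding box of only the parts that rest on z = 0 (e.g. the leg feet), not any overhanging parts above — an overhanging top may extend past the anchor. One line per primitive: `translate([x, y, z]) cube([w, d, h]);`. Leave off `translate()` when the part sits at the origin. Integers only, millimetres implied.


translate([491, 348, 425]) cube([1497, 401, 36]);
translate([491, 348, 0]) cube([54, 54, 425]);
translate([491, 695, 0]) cube([54, 54, 425]);
translate([1934, 348, 0]) cube([54, 54, 425]);
translate([1934, 695, 0]) cube([54, 54, 425]);


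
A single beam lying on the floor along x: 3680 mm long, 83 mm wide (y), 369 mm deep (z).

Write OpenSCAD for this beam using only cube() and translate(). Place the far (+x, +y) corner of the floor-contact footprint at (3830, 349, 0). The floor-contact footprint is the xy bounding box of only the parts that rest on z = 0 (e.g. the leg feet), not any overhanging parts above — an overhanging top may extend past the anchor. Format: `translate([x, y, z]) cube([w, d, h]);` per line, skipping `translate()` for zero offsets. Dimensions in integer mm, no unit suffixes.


translate([150, 266, 0]) cube([3680, 83, 369]);


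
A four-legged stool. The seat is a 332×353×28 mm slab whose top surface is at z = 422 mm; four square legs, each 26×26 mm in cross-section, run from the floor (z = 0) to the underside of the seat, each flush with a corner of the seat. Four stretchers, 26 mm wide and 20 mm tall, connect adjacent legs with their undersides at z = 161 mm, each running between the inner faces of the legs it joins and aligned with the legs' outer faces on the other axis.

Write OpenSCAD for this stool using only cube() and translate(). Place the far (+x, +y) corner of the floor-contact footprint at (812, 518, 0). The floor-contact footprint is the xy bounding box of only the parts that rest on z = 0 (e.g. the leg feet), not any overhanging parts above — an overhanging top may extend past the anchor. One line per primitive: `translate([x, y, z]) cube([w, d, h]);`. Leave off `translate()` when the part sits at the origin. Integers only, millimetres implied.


translate([480, 165, 394]) cube([332, 353, 28]);
translate([480, 165, 0]) cube([26, 26, 394]);
translate([786, 165, 0]) cube([26, 26, 394]);
translate([480, 492, 0]) cube([26, 26, 394]);
translate([786, 492, 0]) cube([26, 26, 394]);
translate([506, 165, 161]) cube([280, 26, 20]);
translate([506, 492, 161]) cube([280, 26, 20]);
translate([480, 191, 161]) cube([26, 301, 20]);
translate([786, 191, 161]) cube([26, 301, 20]);


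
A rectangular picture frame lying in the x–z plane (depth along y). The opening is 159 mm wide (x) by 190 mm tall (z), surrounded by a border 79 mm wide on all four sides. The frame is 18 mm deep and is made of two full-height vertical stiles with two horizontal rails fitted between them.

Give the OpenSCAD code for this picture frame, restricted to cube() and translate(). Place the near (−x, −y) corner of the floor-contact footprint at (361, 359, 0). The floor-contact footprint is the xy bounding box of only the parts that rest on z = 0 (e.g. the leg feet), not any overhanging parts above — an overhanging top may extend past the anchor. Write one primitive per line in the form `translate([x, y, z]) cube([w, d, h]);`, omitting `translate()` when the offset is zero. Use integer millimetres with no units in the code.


translate([361, 359, 0]) cube([79, 18, 348]);
translate([599, 359, 0]) cube([79, 18, 348]);
translate([440, 359, 0]) cube([159, 18, 79]);
translate([440, 359, 269]) cube([159, 18, 79]);


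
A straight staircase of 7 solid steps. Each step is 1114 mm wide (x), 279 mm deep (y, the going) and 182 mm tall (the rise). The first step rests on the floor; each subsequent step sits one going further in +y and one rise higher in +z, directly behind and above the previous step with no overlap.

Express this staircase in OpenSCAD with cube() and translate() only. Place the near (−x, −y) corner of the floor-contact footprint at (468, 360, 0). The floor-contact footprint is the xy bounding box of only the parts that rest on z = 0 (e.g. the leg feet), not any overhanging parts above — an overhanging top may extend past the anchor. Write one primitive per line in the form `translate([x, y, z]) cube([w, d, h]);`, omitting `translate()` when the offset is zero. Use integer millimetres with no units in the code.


translate([468, 360, 0]) cube([1114, 279, 182]);
translate([468, 639, 182]) cube([1114, 279, 182]);
translate([468, 918, 364]) cube([1114, 279, 182]);
translate([468, 1197, 546]) cube([1114, 279, 182]);
translate([468, 1476, 728]) cube([1114, 279, 182]);
translate([468, 1755, 910]) cube([1114, 279, 182]);
translate([468, 2034, 1092]) cube([1114, 279, 182]);


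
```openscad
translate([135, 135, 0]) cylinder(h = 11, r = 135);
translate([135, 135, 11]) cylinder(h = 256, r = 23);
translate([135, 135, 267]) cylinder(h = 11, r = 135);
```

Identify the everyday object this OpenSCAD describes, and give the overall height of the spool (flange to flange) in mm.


A spool. The overall height is 278 mm.

Three coaxial cylinders, large–small–large — a spool. Two 11 mm flanges and a 256 mm core give 11 + 256 + 11 = 278 mm.


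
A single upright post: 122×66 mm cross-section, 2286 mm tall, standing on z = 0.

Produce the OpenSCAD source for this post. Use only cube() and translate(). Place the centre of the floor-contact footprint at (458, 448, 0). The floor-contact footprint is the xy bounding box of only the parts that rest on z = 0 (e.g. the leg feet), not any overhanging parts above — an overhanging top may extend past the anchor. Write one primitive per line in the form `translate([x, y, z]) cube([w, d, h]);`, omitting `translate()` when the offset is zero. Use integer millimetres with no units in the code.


translate([397, 415, 0]) cube([122, 66, 2286]);


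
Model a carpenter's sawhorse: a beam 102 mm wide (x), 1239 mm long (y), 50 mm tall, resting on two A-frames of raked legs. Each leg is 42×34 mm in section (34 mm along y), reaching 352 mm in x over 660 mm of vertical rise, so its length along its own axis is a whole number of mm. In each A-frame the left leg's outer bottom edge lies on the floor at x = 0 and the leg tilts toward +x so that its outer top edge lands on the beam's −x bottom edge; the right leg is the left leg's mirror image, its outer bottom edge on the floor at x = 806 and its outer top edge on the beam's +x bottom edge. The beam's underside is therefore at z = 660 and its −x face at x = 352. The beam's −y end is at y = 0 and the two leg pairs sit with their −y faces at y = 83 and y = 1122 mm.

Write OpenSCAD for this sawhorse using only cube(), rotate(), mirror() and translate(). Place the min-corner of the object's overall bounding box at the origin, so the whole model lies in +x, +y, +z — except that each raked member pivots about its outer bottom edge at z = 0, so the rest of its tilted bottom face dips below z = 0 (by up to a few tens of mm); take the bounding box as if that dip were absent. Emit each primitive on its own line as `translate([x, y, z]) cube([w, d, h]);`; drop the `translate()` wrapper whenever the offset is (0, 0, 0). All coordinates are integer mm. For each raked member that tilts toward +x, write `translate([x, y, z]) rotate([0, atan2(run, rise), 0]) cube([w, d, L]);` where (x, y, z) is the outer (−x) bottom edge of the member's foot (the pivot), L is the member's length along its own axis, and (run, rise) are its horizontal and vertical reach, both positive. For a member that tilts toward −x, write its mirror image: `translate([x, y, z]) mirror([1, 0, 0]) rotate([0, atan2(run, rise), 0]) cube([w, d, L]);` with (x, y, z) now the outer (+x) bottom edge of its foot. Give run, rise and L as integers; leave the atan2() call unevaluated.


translate([352, 0, 660]) cube([102, 1239, 50]);
translate([0, 83, 0]) rotate([0, atan2(352, 660), 0]) cube([42, 34, 748]);
translate([806, 83, 0]) mirror([1, 0, 0]) rotate([0, atan2(352, 660), 0]) cube([42, 34, 748]);
translate([0, 1122, 0]) rotate([0, atan2(352, 660), 0]) cube([42, 34, 748]);
translate([806, 1122, 0]) mirror([1, 0, 0]) rotate([0, atan2(352, 660), 0]) cube([42, 34, 748]);


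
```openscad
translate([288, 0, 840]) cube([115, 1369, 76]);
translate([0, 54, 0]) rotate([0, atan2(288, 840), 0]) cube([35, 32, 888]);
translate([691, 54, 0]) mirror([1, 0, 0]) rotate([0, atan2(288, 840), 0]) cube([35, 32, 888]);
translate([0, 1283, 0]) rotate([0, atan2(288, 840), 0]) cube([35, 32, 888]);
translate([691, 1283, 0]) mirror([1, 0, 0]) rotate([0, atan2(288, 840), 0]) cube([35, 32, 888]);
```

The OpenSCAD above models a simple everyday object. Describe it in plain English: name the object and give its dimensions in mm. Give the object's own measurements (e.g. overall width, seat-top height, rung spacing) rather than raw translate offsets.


A sawhorse. A 115×1369×76 mm beam (x, y, z) sits on two A-frame leg pairs. Each pair is two raked legs of 35×32 mm section (32 mm along y) splaying symmetrically in x. Each leg rises 840 mm vertically over 288 mm of horizontal reach and is 888 mm long along its own axis. Every leg's outer bottom edge rests on the floor and its outer top edge meets a bottom edge of the beam — the left legs (tilting toward +x) meet the beam's −x bottom edge, the right legs (their mirror images, tilting toward −x) meet its +x bottom edge — so the leg tops tuck under the beam, the beam's underside is 840 mm above the floor, and the feet are 691 mm apart outside-to-outside with the beam centred between them. The two leg pairs are set in 54 mm from either end of the beam.


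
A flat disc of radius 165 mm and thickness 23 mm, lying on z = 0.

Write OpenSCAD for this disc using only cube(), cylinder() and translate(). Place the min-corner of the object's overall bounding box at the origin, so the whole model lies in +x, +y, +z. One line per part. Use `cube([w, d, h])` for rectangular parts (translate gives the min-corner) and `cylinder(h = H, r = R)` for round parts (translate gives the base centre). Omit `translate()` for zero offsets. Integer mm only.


translate([165, 165, 0]) cylinder(h = 23, r = 165);


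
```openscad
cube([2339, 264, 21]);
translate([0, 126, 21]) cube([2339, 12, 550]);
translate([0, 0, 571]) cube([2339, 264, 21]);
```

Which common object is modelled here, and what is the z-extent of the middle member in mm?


An I-beam. The web height is 550 mm.

Two wide flanges with a thin centred web — an I-beam. Overall 592 mm minus two 21 mm flanges gives a web of 592 − 2·21 = 550 mm.


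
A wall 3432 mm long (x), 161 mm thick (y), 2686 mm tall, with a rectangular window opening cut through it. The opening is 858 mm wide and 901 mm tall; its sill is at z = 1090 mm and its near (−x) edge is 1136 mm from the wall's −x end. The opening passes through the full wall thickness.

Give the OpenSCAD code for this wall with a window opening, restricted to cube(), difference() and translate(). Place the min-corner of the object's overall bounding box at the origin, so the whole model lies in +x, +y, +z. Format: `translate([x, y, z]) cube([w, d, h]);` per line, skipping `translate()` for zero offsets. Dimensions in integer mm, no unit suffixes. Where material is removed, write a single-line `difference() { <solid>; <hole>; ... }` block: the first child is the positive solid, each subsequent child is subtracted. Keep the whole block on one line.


difference() { cube([3432, 161, 2686]); translate([1136, 0, 1090]) cube([858, 161, 901]); }
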